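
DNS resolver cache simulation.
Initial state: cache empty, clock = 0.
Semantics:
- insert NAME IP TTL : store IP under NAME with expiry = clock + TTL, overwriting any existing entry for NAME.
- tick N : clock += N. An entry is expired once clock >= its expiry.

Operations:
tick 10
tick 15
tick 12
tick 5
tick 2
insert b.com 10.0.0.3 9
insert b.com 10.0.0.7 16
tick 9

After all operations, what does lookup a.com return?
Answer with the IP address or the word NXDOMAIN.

Op 1: tick 10 -> clock=10.
Op 2: tick 15 -> clock=25.
Op 3: tick 12 -> clock=37.
Op 4: tick 5 -> clock=42.
Op 5: tick 2 -> clock=44.
Op 6: insert b.com -> 10.0.0.3 (expiry=44+9=53). clock=44
Op 7: insert b.com -> 10.0.0.7 (expiry=44+16=60). clock=44
Op 8: tick 9 -> clock=53.
lookup a.com: not in cache (expired or never inserted)

Answer: NXDOMAIN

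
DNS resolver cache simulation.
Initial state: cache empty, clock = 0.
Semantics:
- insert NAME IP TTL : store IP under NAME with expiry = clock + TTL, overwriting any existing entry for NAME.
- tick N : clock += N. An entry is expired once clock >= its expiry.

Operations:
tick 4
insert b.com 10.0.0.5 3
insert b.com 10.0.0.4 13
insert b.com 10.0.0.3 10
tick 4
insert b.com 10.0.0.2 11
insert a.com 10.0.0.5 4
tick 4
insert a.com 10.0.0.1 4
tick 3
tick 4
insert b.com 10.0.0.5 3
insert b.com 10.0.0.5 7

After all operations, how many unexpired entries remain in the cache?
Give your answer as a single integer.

Op 1: tick 4 -> clock=4.
Op 2: insert b.com -> 10.0.0.5 (expiry=4+3=7). clock=4
Op 3: insert b.com -> 10.0.0.4 (expiry=4+13=17). clock=4
Op 4: insert b.com -> 10.0.0.3 (expiry=4+10=14). clock=4
Op 5: tick 4 -> clock=8.
Op 6: insert b.com -> 10.0.0.2 (expiry=8+11=19). clock=8
Op 7: insert a.com -> 10.0.0.5 (expiry=8+4=12). clock=8
Op 8: tick 4 -> clock=12. purged={a.com}
Op 9: insert a.com -> 10.0.0.1 (expiry=12+4=16). clock=12
Op 10: tick 3 -> clock=15.
Op 11: tick 4 -> clock=19. purged={a.com,b.com}
Op 12: insert b.com -> 10.0.0.5 (expiry=19+3=22). clock=19
Op 13: insert b.com -> 10.0.0.5 (expiry=19+7=26). clock=19
Final cache (unexpired): {b.com} -> size=1

Answer: 1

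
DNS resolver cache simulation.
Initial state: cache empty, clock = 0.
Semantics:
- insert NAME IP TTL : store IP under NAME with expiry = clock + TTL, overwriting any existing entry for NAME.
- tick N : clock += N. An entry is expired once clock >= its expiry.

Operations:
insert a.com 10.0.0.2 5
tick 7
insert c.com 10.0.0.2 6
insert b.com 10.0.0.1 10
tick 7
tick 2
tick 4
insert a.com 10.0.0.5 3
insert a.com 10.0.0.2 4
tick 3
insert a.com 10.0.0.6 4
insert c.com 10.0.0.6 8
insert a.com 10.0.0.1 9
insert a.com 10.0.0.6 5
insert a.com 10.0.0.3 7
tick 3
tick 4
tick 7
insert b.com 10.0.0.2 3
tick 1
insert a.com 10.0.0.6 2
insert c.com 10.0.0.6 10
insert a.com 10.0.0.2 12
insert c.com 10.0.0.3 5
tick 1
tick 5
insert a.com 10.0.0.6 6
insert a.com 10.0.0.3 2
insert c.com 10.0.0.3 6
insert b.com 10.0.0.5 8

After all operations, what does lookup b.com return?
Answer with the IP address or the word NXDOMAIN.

Answer: 10.0.0.5

Derivation:
Op 1: insert a.com -> 10.0.0.2 (expiry=0+5=5). clock=0
Op 2: tick 7 -> clock=7. purged={a.com}
Op 3: insert c.com -> 10.0.0.2 (expiry=7+6=13). clock=7
Op 4: insert b.com -> 10.0.0.1 (expiry=7+10=17). clock=7
Op 5: tick 7 -> clock=14. purged={c.com}
Op 6: tick 2 -> clock=16.
Op 7: tick 4 -> clock=20. purged={b.com}
Op 8: insert a.com -> 10.0.0.5 (expiry=20+3=23). clock=20
Op 9: insert a.com -> 10.0.0.2 (expiry=20+4=24). clock=20
Op 10: tick 3 -> clock=23.
Op 11: insert a.com -> 10.0.0.6 (expiry=23+4=27). clock=23
Op 12: insert c.com -> 10.0.0.6 (expiry=23+8=31). clock=23
Op 13: insert a.com -> 10.0.0.1 (expiry=23+9=32). clock=23
Op 14: insert a.com -> 10.0.0.6 (expiry=23+5=28). clock=23
Op 15: insert a.com -> 10.0.0.3 (expiry=23+7=30). clock=23
Op 16: tick 3 -> clock=26.
Op 17: tick 4 -> clock=30. purged={a.com}
Op 18: tick 7 -> clock=37. purged={c.com}
Op 19: insert b.com -> 10.0.0.2 (expiry=37+3=40). clock=37
Op 20: tick 1 -> clock=38.
Op 21: insert a.com -> 10.0.0.6 (expiry=38+2=40). clock=38
Op 22: insert c.com -> 10.0.0.6 (expiry=38+10=48). clock=38
Op 23: insert a.com -> 10.0.0.2 (expiry=38+12=50). clock=38
Op 24: insert c.com -> 10.0.0.3 (expiry=38+5=43). clock=38
Op 25: tick 1 -> clock=39.
Op 26: tick 5 -> clock=44. purged={b.com,c.com}
Op 27: insert a.com -> 10.0.0.6 (expiry=44+6=50). clock=44
Op 28: insert a.com -> 10.0.0.3 (expiry=44+2=46). clock=44
Op 29: insert c.com -> 10.0.0.3 (expiry=44+6=50). clock=44
Op 30: insert b.com -> 10.0.0.5 (expiry=44+8=52). clock=44
lookup b.com: present, ip=10.0.0.5 expiry=52 > clock=44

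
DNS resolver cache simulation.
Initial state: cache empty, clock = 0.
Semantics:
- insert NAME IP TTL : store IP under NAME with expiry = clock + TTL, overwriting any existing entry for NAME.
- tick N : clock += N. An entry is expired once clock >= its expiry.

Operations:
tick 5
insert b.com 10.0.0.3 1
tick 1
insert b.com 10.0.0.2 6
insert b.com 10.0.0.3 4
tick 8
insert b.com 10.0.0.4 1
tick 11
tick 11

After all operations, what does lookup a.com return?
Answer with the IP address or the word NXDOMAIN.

Op 1: tick 5 -> clock=5.
Op 2: insert b.com -> 10.0.0.3 (expiry=5+1=6). clock=5
Op 3: tick 1 -> clock=6. purged={b.com}
Op 4: insert b.com -> 10.0.0.2 (expiry=6+6=12). clock=6
Op 5: insert b.com -> 10.0.0.3 (expiry=6+4=10). clock=6
Op 6: tick 8 -> clock=14. purged={b.com}
Op 7: insert b.com -> 10.0.0.4 (expiry=14+1=15). clock=14
Op 8: tick 11 -> clock=25. purged={b.com}
Op 9: tick 11 -> clock=36.
lookup a.com: not in cache (expired or never inserted)

Answer: NXDOMAIN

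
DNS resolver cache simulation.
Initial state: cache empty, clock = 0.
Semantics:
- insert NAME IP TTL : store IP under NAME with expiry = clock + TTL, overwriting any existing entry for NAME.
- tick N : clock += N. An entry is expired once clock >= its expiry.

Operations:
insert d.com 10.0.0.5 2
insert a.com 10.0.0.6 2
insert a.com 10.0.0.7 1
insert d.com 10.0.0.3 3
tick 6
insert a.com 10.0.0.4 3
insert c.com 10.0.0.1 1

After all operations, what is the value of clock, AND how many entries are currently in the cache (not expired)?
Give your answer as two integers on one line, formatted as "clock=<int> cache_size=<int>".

Op 1: insert d.com -> 10.0.0.5 (expiry=0+2=2). clock=0
Op 2: insert a.com -> 10.0.0.6 (expiry=0+2=2). clock=0
Op 3: insert a.com -> 10.0.0.7 (expiry=0+1=1). clock=0
Op 4: insert d.com -> 10.0.0.3 (expiry=0+3=3). clock=0
Op 5: tick 6 -> clock=6. purged={a.com,d.com}
Op 6: insert a.com -> 10.0.0.4 (expiry=6+3=9). clock=6
Op 7: insert c.com -> 10.0.0.1 (expiry=6+1=7). clock=6
Final clock = 6
Final cache (unexpired): {a.com,c.com} -> size=2

Answer: clock=6 cache_size=2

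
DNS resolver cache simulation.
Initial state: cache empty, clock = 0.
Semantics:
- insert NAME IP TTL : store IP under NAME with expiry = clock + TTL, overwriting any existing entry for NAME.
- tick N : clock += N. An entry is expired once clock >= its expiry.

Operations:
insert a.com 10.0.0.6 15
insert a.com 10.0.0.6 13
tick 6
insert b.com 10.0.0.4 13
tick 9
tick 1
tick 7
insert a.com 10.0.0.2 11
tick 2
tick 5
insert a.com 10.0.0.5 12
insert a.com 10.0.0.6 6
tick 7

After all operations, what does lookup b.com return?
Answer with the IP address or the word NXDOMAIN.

Op 1: insert a.com -> 10.0.0.6 (expiry=0+15=15). clock=0
Op 2: insert a.com -> 10.0.0.6 (expiry=0+13=13). clock=0
Op 3: tick 6 -> clock=6.
Op 4: insert b.com -> 10.0.0.4 (expiry=6+13=19). clock=6
Op 5: tick 9 -> clock=15. purged={a.com}
Op 6: tick 1 -> clock=16.
Op 7: tick 7 -> clock=23. purged={b.com}
Op 8: insert a.com -> 10.0.0.2 (expiry=23+11=34). clock=23
Op 9: tick 2 -> clock=25.
Op 10: tick 5 -> clock=30.
Op 11: insert a.com -> 10.0.0.5 (expiry=30+12=42). clock=30
Op 12: insert a.com -> 10.0.0.6 (expiry=30+6=36). clock=30
Op 13: tick 7 -> clock=37. purged={a.com}
lookup b.com: not in cache (expired or never inserted)

Answer: NXDOMAIN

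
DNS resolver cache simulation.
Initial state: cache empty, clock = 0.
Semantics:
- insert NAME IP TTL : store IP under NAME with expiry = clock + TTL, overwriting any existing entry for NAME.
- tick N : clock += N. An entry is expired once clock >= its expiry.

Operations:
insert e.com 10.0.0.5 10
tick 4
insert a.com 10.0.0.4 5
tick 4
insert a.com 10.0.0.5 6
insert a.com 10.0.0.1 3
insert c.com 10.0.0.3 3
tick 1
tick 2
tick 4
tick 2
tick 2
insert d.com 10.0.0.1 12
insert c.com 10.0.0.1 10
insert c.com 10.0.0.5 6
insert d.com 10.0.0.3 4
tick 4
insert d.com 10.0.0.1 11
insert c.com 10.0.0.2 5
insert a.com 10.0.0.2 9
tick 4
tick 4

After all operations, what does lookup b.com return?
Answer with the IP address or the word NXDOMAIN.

Op 1: insert e.com -> 10.0.0.5 (expiry=0+10=10). clock=0
Op 2: tick 4 -> clock=4.
Op 3: insert a.com -> 10.0.0.4 (expiry=4+5=9). clock=4
Op 4: tick 4 -> clock=8.
Op 5: insert a.com -> 10.0.0.5 (expiry=8+6=14). clock=8
Op 6: insert a.com -> 10.0.0.1 (expiry=8+3=11). clock=8
Op 7: insert c.com -> 10.0.0.3 (expiry=8+3=11). clock=8
Op 8: tick 1 -> clock=9.
Op 9: tick 2 -> clock=11. purged={a.com,c.com,e.com}
Op 10: tick 4 -> clock=15.
Op 11: tick 2 -> clock=17.
Op 12: tick 2 -> clock=19.
Op 13: insert d.com -> 10.0.0.1 (expiry=19+12=31). clock=19
Op 14: insert c.com -> 10.0.0.1 (expiry=19+10=29). clock=19
Op 15: insert c.com -> 10.0.0.5 (expiry=19+6=25). clock=19
Op 16: insert d.com -> 10.0.0.3 (expiry=19+4=23). clock=19
Op 17: tick 4 -> clock=23. purged={d.com}
Op 18: insert d.com -> 10.0.0.1 (expiry=23+11=34). clock=23
Op 19: insert c.com -> 10.0.0.2 (expiry=23+5=28). clock=23
Op 20: insert a.com -> 10.0.0.2 (expiry=23+9=32). clock=23
Op 21: tick 4 -> clock=27.
Op 22: tick 4 -> clock=31. purged={c.com}
lookup b.com: not in cache (expired or never inserted)

Answer: NXDOMAIN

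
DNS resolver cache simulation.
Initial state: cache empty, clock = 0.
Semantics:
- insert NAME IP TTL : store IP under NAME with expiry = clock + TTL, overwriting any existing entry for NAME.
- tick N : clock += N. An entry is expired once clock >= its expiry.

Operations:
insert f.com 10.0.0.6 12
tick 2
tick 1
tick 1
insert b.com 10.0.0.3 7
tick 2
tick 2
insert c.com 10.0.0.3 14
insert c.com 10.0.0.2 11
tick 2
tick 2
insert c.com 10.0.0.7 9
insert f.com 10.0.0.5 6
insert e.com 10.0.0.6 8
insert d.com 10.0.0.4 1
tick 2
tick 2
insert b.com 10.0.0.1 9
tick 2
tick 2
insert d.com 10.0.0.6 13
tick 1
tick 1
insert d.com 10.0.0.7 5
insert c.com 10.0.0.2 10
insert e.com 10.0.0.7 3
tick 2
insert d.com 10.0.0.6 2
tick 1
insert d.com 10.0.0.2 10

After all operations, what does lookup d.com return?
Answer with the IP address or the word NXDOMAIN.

Op 1: insert f.com -> 10.0.0.6 (expiry=0+12=12). clock=0
Op 2: tick 2 -> clock=2.
Op 3: tick 1 -> clock=3.
Op 4: tick 1 -> clock=4.
Op 5: insert b.com -> 10.0.0.3 (expiry=4+7=11). clock=4
Op 6: tick 2 -> clock=6.
Op 7: tick 2 -> clock=8.
Op 8: insert c.com -> 10.0.0.3 (expiry=8+14=22). clock=8
Op 9: insert c.com -> 10.0.0.2 (expiry=8+11=19). clock=8
Op 10: tick 2 -> clock=10.
Op 11: tick 2 -> clock=12. purged={b.com,f.com}
Op 12: insert c.com -> 10.0.0.7 (expiry=12+9=21). clock=12
Op 13: insert f.com -> 10.0.0.5 (expiry=12+6=18). clock=12
Op 14: insert e.com -> 10.0.0.6 (expiry=12+8=20). clock=12
Op 15: insert d.com -> 10.0.0.4 (expiry=12+1=13). clock=12
Op 16: tick 2 -> clock=14. purged={d.com}
Op 17: tick 2 -> clock=16.
Op 18: insert b.com -> 10.0.0.1 (expiry=16+9=25). clock=16
Op 19: tick 2 -> clock=18. purged={f.com}
Op 20: tick 2 -> clock=20. purged={e.com}
Op 21: insert d.com -> 10.0.0.6 (expiry=20+13=33). clock=20
Op 22: tick 1 -> clock=21. purged={c.com}
Op 23: tick 1 -> clock=22.
Op 24: insert d.com -> 10.0.0.7 (expiry=22+5=27). clock=22
Op 25: insert c.com -> 10.0.0.2 (expiry=22+10=32). clock=22
Op 26: insert e.com -> 10.0.0.7 (expiry=22+3=25). clock=22
Op 27: tick 2 -> clock=24.
Op 28: insert d.com -> 10.0.0.6 (expiry=24+2=26). clock=24
Op 29: tick 1 -> clock=25. purged={b.com,e.com}
Op 30: insert d.com -> 10.0.0.2 (expiry=25+10=35). clock=25
lookup d.com: present, ip=10.0.0.2 expiry=35 > clock=25

Answer: 10.0.0.2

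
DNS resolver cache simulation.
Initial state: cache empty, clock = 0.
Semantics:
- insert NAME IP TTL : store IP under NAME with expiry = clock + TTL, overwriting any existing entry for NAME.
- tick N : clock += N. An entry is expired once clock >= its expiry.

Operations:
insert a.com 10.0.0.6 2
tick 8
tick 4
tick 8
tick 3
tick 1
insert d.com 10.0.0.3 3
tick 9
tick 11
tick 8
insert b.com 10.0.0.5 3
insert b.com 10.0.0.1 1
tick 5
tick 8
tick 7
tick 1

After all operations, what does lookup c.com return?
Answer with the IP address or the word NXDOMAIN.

Op 1: insert a.com -> 10.0.0.6 (expiry=0+2=2). clock=0
Op 2: tick 8 -> clock=8. purged={a.com}
Op 3: tick 4 -> clock=12.
Op 4: tick 8 -> clock=20.
Op 5: tick 3 -> clock=23.
Op 6: tick 1 -> clock=24.
Op 7: insert d.com -> 10.0.0.3 (expiry=24+3=27). clock=24
Op 8: tick 9 -> clock=33. purged={d.com}
Op 9: tick 11 -> clock=44.
Op 10: tick 8 -> clock=52.
Op 11: insert b.com -> 10.0.0.5 (expiry=52+3=55). clock=52
Op 12: insert b.com -> 10.0.0.1 (expiry=52+1=53). clock=52
Op 13: tick 5 -> clock=57. purged={b.com}
Op 14: tick 8 -> clock=65.
Op 15: tick 7 -> clock=72.
Op 16: tick 1 -> clock=73.
lookup c.com: not in cache (expired or never inserted)

Answer: NXDOMAIN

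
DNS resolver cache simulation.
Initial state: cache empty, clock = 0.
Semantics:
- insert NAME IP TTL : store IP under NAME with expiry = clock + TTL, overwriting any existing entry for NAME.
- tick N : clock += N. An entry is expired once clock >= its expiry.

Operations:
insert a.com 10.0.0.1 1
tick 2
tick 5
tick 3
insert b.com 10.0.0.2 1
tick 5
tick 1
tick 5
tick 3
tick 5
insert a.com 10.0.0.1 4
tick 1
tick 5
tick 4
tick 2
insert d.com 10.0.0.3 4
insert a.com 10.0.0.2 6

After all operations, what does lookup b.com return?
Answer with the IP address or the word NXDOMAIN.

Op 1: insert a.com -> 10.0.0.1 (expiry=0+1=1). clock=0
Op 2: tick 2 -> clock=2. purged={a.com}
Op 3: tick 5 -> clock=7.
Op 4: tick 3 -> clock=10.
Op 5: insert b.com -> 10.0.0.2 (expiry=10+1=11). clock=10
Op 6: tick 5 -> clock=15. purged={b.com}
Op 7: tick 1 -> clock=16.
Op 8: tick 5 -> clock=21.
Op 9: tick 3 -> clock=24.
Op 10: tick 5 -> clock=29.
Op 11: insert a.com -> 10.0.0.1 (expiry=29+4=33). clock=29
Op 12: tick 1 -> clock=30.
Op 13: tick 5 -> clock=35. purged={a.com}
Op 14: tick 4 -> clock=39.
Op 15: tick 2 -> clock=41.
Op 16: insert d.com -> 10.0.0.3 (expiry=41+4=45). clock=41
Op 17: insert a.com -> 10.0.0.2 (expiry=41+6=47). clock=41
lookup b.com: not in cache (expired or never inserted)

Answer: NXDOMAIN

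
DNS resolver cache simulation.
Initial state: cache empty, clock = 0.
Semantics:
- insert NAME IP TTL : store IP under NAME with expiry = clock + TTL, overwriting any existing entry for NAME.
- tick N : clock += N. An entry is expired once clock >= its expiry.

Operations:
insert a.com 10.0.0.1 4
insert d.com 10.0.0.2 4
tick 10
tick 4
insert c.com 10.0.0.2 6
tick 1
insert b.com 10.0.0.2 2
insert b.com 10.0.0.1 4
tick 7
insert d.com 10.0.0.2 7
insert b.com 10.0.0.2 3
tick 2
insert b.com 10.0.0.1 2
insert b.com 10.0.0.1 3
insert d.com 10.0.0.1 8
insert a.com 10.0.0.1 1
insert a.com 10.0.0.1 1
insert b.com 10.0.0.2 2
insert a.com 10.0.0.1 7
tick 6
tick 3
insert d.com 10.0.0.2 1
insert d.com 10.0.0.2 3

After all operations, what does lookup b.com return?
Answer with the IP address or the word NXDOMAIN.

Op 1: insert a.com -> 10.0.0.1 (expiry=0+4=4). clock=0
Op 2: insert d.com -> 10.0.0.2 (expiry=0+4=4). clock=0
Op 3: tick 10 -> clock=10. purged={a.com,d.com}
Op 4: tick 4 -> clock=14.
Op 5: insert c.com -> 10.0.0.2 (expiry=14+6=20). clock=14
Op 6: tick 1 -> clock=15.
Op 7: insert b.com -> 10.0.0.2 (expiry=15+2=17). clock=15
Op 8: insert b.com -> 10.0.0.1 (expiry=15+4=19). clock=15
Op 9: tick 7 -> clock=22. purged={b.com,c.com}
Op 10: insert d.com -> 10.0.0.2 (expiry=22+7=29). clock=22
Op 11: insert b.com -> 10.0.0.2 (expiry=22+3=25). clock=22
Op 12: tick 2 -> clock=24.
Op 13: insert b.com -> 10.0.0.1 (expiry=24+2=26). clock=24
Op 14: insert b.com -> 10.0.0.1 (expiry=24+3=27). clock=24
Op 15: insert d.com -> 10.0.0.1 (expiry=24+8=32). clock=24
Op 16: insert a.com -> 10.0.0.1 (expiry=24+1=25). clock=24
Op 17: insert a.com -> 10.0.0.1 (expiry=24+1=25). clock=24
Op 18: insert b.com -> 10.0.0.2 (expiry=24+2=26). clock=24
Op 19: insert a.com -> 10.0.0.1 (expiry=24+7=31). clock=24
Op 20: tick 6 -> clock=30. purged={b.com}
Op 21: tick 3 -> clock=33. purged={a.com,d.com}
Op 22: insert d.com -> 10.0.0.2 (expiry=33+1=34). clock=33
Op 23: insert d.com -> 10.0.0.2 (expiry=33+3=36). clock=33
lookup b.com: not in cache (expired or never inserted)

Answer: NXDOMAIN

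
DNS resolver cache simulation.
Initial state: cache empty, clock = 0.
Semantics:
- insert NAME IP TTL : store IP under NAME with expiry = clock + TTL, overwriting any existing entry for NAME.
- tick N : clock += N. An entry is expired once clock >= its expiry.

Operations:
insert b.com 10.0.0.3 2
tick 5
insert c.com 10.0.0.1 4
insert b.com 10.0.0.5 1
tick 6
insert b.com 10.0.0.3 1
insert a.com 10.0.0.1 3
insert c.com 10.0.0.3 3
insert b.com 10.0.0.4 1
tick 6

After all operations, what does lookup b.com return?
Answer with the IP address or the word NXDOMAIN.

Op 1: insert b.com -> 10.0.0.3 (expiry=0+2=2). clock=0
Op 2: tick 5 -> clock=5. purged={b.com}
Op 3: insert c.com -> 10.0.0.1 (expiry=5+4=9). clock=5
Op 4: insert b.com -> 10.0.0.5 (expiry=5+1=6). clock=5
Op 5: tick 6 -> clock=11. purged={b.com,c.com}
Op 6: insert b.com -> 10.0.0.3 (expiry=11+1=12). clock=11
Op 7: insert a.com -> 10.0.0.1 (expiry=11+3=14). clock=11
Op 8: insert c.com -> 10.0.0.3 (expiry=11+3=14). clock=11
Op 9: insert b.com -> 10.0.0.4 (expiry=11+1=12). clock=11
Op 10: tick 6 -> clock=17. purged={a.com,b.com,c.com}
lookup b.com: not in cache (expired or never inserted)

Answer: NXDOMAIN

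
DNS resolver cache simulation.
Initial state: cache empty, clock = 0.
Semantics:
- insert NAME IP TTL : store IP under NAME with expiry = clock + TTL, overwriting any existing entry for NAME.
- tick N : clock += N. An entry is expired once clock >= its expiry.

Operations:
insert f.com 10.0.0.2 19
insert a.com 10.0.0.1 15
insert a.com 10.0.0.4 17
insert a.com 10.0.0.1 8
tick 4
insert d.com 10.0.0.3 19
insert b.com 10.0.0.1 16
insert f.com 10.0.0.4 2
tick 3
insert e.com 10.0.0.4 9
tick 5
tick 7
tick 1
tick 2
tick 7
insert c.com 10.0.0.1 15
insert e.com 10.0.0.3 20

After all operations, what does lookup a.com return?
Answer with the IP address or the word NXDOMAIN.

Op 1: insert f.com -> 10.0.0.2 (expiry=0+19=19). clock=0
Op 2: insert a.com -> 10.0.0.1 (expiry=0+15=15). clock=0
Op 3: insert a.com -> 10.0.0.4 (expiry=0+17=17). clock=0
Op 4: insert a.com -> 10.0.0.1 (expiry=0+8=8). clock=0
Op 5: tick 4 -> clock=4.
Op 6: insert d.com -> 10.0.0.3 (expiry=4+19=23). clock=4
Op 7: insert b.com -> 10.0.0.1 (expiry=4+16=20). clock=4
Op 8: insert f.com -> 10.0.0.4 (expiry=4+2=6). clock=4
Op 9: tick 3 -> clock=7. purged={f.com}
Op 10: insert e.com -> 10.0.0.4 (expiry=7+9=16). clock=7
Op 11: tick 5 -> clock=12. purged={a.com}
Op 12: tick 7 -> clock=19. purged={e.com}
Op 13: tick 1 -> clock=20. purged={b.com}
Op 14: tick 2 -> clock=22.
Op 15: tick 7 -> clock=29. purged={d.com}
Op 16: insert c.com -> 10.0.0.1 (expiry=29+15=44). clock=29
Op 17: insert e.com -> 10.0.0.3 (expiry=29+20=49). clock=29
lookup a.com: not in cache (expired or never inserted)

Answer: NXDOMAIN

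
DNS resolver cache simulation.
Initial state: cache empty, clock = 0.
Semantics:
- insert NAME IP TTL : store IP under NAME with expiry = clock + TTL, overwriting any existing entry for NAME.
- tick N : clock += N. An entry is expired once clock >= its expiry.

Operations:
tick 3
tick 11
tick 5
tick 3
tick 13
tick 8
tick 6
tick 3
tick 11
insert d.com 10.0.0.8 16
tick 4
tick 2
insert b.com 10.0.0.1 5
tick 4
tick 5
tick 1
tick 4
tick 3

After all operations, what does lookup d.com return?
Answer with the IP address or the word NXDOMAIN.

Answer: NXDOMAIN

Derivation:
Op 1: tick 3 -> clock=3.
Op 2: tick 11 -> clock=14.
Op 3: tick 5 -> clock=19.
Op 4: tick 3 -> clock=22.
Op 5: tick 13 -> clock=35.
Op 6: tick 8 -> clock=43.
Op 7: tick 6 -> clock=49.
Op 8: tick 3 -> clock=52.
Op 9: tick 11 -> clock=63.
Op 10: insert d.com -> 10.0.0.8 (expiry=63+16=79). clock=63
Op 11: tick 4 -> clock=67.
Op 12: tick 2 -> clock=69.
Op 13: insert b.com -> 10.0.0.1 (expiry=69+5=74). clock=69
Op 14: tick 4 -> clock=73.
Op 15: tick 5 -> clock=78. purged={b.com}
Op 16: tick 1 -> clock=79. purged={d.com}
Op 17: tick 4 -> clock=83.
Op 18: tick 3 -> clock=86.
lookup d.com: not in cache (expired or never inserted)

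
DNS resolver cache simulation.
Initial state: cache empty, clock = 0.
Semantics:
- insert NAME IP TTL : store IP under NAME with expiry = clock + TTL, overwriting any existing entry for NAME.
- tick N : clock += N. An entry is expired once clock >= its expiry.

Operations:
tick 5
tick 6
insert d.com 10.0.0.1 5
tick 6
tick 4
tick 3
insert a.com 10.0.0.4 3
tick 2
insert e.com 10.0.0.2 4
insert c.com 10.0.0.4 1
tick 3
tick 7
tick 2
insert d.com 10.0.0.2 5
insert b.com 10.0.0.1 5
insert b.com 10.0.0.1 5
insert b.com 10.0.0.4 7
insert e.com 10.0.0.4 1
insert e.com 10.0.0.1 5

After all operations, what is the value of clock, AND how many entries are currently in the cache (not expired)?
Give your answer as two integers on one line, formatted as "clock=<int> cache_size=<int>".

Answer: clock=38 cache_size=3

Derivation:
Op 1: tick 5 -> clock=5.
Op 2: tick 6 -> clock=11.
Op 3: insert d.com -> 10.0.0.1 (expiry=11+5=16). clock=11
Op 4: tick 6 -> clock=17. purged={d.com}
Op 5: tick 4 -> clock=21.
Op 6: tick 3 -> clock=24.
Op 7: insert a.com -> 10.0.0.4 (expiry=24+3=27). clock=24
Op 8: tick 2 -> clock=26.
Op 9: insert e.com -> 10.0.0.2 (expiry=26+4=30). clock=26
Op 10: insert c.com -> 10.0.0.4 (expiry=26+1=27). clock=26
Op 11: tick 3 -> clock=29. purged={a.com,c.com}
Op 12: tick 7 -> clock=36. purged={e.com}
Op 13: tick 2 -> clock=38.
Op 14: insert d.com -> 10.0.0.2 (expiry=38+5=43). clock=38
Op 15: insert b.com -> 10.0.0.1 (expiry=38+5=43). clock=38
Op 16: insert b.com -> 10.0.0.1 (expiry=38+5=43). clock=38
Op 17: insert b.com -> 10.0.0.4 (expiry=38+7=45). clock=38
Op 18: insert e.com -> 10.0.0.4 (expiry=38+1=39). clock=38
Op 19: insert e.com -> 10.0.0.1 (expiry=38+5=43). clock=38
Final clock = 38
Final cache (unexpired): {b.com,d.com,e.com} -> size=3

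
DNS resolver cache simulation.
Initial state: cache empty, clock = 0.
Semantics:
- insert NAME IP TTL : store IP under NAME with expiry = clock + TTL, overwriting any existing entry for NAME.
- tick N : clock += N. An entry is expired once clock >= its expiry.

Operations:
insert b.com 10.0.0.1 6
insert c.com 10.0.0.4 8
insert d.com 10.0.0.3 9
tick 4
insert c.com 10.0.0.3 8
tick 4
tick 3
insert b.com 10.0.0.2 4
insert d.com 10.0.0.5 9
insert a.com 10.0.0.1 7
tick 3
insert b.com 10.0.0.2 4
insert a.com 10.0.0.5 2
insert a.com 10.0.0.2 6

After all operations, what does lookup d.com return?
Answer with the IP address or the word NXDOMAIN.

Answer: 10.0.0.5

Derivation:
Op 1: insert b.com -> 10.0.0.1 (expiry=0+6=6). clock=0
Op 2: insert c.com -> 10.0.0.4 (expiry=0+8=8). clock=0
Op 3: insert d.com -> 10.0.0.3 (expiry=0+9=9). clock=0
Op 4: tick 4 -> clock=4.
Op 5: insert c.com -> 10.0.0.3 (expiry=4+8=12). clock=4
Op 6: tick 4 -> clock=8. purged={b.com}
Op 7: tick 3 -> clock=11. purged={d.com}
Op 8: insert b.com -> 10.0.0.2 (expiry=11+4=15). clock=11
Op 9: insert d.com -> 10.0.0.5 (expiry=11+9=20). clock=11
Op 10: insert a.com -> 10.0.0.1 (expiry=11+7=18). clock=11
Op 11: tick 3 -> clock=14. purged={c.com}
Op 12: insert b.com -> 10.0.0.2 (expiry=14+4=18). clock=14
Op 13: insert a.com -> 10.0.0.5 (expiry=14+2=16). clock=14
Op 14: insert a.com -> 10.0.0.2 (expiry=14+6=20). clock=14
lookup d.com: present, ip=10.0.0.5 expiry=20 > clock=14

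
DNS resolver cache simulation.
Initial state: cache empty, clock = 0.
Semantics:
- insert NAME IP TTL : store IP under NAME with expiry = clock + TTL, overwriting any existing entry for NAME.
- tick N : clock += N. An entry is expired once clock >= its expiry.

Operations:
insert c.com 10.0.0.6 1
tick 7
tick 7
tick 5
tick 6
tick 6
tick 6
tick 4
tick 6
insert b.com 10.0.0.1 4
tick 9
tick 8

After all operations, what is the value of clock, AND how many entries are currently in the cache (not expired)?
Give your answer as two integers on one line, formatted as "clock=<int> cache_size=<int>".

Op 1: insert c.com -> 10.0.0.6 (expiry=0+1=1). clock=0
Op 2: tick 7 -> clock=7. purged={c.com}
Op 3: tick 7 -> clock=14.
Op 4: tick 5 -> clock=19.
Op 5: tick 6 -> clock=25.
Op 6: tick 6 -> clock=31.
Op 7: tick 6 -> clock=37.
Op 8: tick 4 -> clock=41.
Op 9: tick 6 -> clock=47.
Op 10: insert b.com -> 10.0.0.1 (expiry=47+4=51). clock=47
Op 11: tick 9 -> clock=56. purged={b.com}
Op 12: tick 8 -> clock=64.
Final clock = 64
Final cache (unexpired): {} -> size=0

Answer: clock=64 cache_size=0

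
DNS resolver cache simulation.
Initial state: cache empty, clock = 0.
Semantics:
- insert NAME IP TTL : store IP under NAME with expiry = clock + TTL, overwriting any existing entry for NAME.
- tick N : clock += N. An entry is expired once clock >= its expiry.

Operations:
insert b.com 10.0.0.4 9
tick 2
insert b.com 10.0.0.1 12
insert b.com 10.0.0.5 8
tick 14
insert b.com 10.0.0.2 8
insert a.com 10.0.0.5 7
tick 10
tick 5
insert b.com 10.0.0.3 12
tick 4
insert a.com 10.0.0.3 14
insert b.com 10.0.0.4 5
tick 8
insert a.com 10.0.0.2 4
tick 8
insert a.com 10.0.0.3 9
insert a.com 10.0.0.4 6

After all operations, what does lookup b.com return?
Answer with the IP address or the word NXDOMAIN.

Answer: NXDOMAIN

Derivation:
Op 1: insert b.com -> 10.0.0.4 (expiry=0+9=9). clock=0
Op 2: tick 2 -> clock=2.
Op 3: insert b.com -> 10.0.0.1 (expiry=2+12=14). clock=2
Op 4: insert b.com -> 10.0.0.5 (expiry=2+8=10). clock=2
Op 5: tick 14 -> clock=16. purged={b.com}
Op 6: insert b.com -> 10.0.0.2 (expiry=16+8=24). clock=16
Op 7: insert a.com -> 10.0.0.5 (expiry=16+7=23). clock=16
Op 8: tick 10 -> clock=26. purged={a.com,b.com}
Op 9: tick 5 -> clock=31.
Op 10: insert b.com -> 10.0.0.3 (expiry=31+12=43). clock=31
Op 11: tick 4 -> clock=35.
Op 12: insert a.com -> 10.0.0.3 (expiry=35+14=49). clock=35
Op 13: insert b.com -> 10.0.0.4 (expiry=35+5=40). clock=35
Op 14: tick 8 -> clock=43. purged={b.com}
Op 15: insert a.com -> 10.0.0.2 (expiry=43+4=47). clock=43
Op 16: tick 8 -> clock=51. purged={a.com}
Op 17: insert a.com -> 10.0.0.3 (expiry=51+9=60). clock=51
Op 18: insert a.com -> 10.0.0.4 (expiry=51+6=57). clock=51
lookup b.com: not in cache (expired or never inserted)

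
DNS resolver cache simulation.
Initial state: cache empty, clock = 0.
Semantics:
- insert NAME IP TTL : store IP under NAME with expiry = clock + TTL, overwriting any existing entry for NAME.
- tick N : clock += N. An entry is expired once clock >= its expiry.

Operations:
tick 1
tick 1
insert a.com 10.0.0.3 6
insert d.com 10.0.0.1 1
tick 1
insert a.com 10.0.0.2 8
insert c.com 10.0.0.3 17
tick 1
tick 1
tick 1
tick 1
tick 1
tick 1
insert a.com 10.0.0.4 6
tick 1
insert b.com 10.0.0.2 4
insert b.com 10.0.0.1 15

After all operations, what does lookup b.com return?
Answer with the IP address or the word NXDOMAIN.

Op 1: tick 1 -> clock=1.
Op 2: tick 1 -> clock=2.
Op 3: insert a.com -> 10.0.0.3 (expiry=2+6=8). clock=2
Op 4: insert d.com -> 10.0.0.1 (expiry=2+1=3). clock=2
Op 5: tick 1 -> clock=3. purged={d.com}
Op 6: insert a.com -> 10.0.0.2 (expiry=3+8=11). clock=3
Op 7: insert c.com -> 10.0.0.3 (expiry=3+17=20). clock=3
Op 8: tick 1 -> clock=4.
Op 9: tick 1 -> clock=5.
Op 10: tick 1 -> clock=6.
Op 11: tick 1 -> clock=7.
Op 12: tick 1 -> clock=8.
Op 13: tick 1 -> clock=9.
Op 14: insert a.com -> 10.0.0.4 (expiry=9+6=15). clock=9
Op 15: tick 1 -> clock=10.
Op 16: insert b.com -> 10.0.0.2 (expiry=10+4=14). clock=10
Op 17: insert b.com -> 10.0.0.1 (expiry=10+15=25). clock=10
lookup b.com: present, ip=10.0.0.1 expiry=25 > clock=10

Answer: 10.0.0.1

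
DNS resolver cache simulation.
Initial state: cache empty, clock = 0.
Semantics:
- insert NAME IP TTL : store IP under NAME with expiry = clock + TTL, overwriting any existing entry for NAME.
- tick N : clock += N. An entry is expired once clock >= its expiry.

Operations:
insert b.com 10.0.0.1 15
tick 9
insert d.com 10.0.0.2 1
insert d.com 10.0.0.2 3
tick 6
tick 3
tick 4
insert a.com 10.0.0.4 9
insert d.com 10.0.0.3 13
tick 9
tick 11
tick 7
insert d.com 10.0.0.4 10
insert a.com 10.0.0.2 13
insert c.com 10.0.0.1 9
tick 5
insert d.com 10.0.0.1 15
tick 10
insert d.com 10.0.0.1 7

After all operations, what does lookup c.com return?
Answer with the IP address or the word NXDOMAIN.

Answer: NXDOMAIN

Derivation:
Op 1: insert b.com -> 10.0.0.1 (expiry=0+15=15). clock=0
Op 2: tick 9 -> clock=9.
Op 3: insert d.com -> 10.0.0.2 (expiry=9+1=10). clock=9
Op 4: insert d.com -> 10.0.0.2 (expiry=9+3=12). clock=9
Op 5: tick 6 -> clock=15. purged={b.com,d.com}
Op 6: tick 3 -> clock=18.
Op 7: tick 4 -> clock=22.
Op 8: insert a.com -> 10.0.0.4 (expiry=22+9=31). clock=22
Op 9: insert d.com -> 10.0.0.3 (expiry=22+13=35). clock=22
Op 10: tick 9 -> clock=31. purged={a.com}
Op 11: tick 11 -> clock=42. purged={d.com}
Op 12: tick 7 -> clock=49.
Op 13: insert d.com -> 10.0.0.4 (expiry=49+10=59). clock=49
Op 14: insert a.com -> 10.0.0.2 (expiry=49+13=62). clock=49
Op 15: insert c.com -> 10.0.0.1 (expiry=49+9=58). clock=49
Op 16: tick 5 -> clock=54.
Op 17: insert d.com -> 10.0.0.1 (expiry=54+15=69). clock=54
Op 18: tick 10 -> clock=64. purged={a.com,c.com}
Op 19: insert d.com -> 10.0.0.1 (expiry=64+7=71). clock=64
lookup c.com: not in cache (expired or never inserted)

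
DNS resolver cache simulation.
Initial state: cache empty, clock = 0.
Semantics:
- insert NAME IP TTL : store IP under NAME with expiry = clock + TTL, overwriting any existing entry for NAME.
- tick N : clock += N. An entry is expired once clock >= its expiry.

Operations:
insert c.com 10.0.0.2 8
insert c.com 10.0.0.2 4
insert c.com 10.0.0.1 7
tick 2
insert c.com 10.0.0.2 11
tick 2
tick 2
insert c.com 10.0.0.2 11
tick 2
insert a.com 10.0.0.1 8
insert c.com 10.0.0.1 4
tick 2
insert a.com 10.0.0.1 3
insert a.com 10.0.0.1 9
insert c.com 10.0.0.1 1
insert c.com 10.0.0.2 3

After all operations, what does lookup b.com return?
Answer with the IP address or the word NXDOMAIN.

Answer: NXDOMAIN

Derivation:
Op 1: insert c.com -> 10.0.0.2 (expiry=0+8=8). clock=0
Op 2: insert c.com -> 10.0.0.2 (expiry=0+4=4). clock=0
Op 3: insert c.com -> 10.0.0.1 (expiry=0+7=7). clock=0
Op 4: tick 2 -> clock=2.
Op 5: insert c.com -> 10.0.0.2 (expiry=2+11=13). clock=2
Op 6: tick 2 -> clock=4.
Op 7: tick 2 -> clock=6.
Op 8: insert c.com -> 10.0.0.2 (expiry=6+11=17). clock=6
Op 9: tick 2 -> clock=8.
Op 10: insert a.com -> 10.0.0.1 (expiry=8+8=16). clock=8
Op 11: insert c.com -> 10.0.0.1 (expiry=8+4=12). clock=8
Op 12: tick 2 -> clock=10.
Op 13: insert a.com -> 10.0.0.1 (expiry=10+3=13). clock=10
Op 14: insert a.com -> 10.0.0.1 (expiry=10+9=19). clock=10
Op 15: insert c.com -> 10.0.0.1 (expiry=10+1=11). clock=10
Op 16: insert c.com -> 10.0.0.2 (expiry=10+3=13). clock=10
lookup b.com: not in cache (expired or never inserted)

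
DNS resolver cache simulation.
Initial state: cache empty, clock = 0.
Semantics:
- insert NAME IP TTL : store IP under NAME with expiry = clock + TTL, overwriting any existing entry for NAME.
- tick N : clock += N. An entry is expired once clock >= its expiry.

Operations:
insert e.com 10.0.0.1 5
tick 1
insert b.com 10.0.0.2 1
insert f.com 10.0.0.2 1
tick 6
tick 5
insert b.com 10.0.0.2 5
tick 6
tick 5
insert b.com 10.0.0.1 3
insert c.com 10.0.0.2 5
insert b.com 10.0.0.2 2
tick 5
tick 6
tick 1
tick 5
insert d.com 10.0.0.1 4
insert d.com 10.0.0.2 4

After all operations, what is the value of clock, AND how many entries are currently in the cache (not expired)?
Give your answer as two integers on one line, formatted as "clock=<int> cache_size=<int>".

Op 1: insert e.com -> 10.0.0.1 (expiry=0+5=5). clock=0
Op 2: tick 1 -> clock=1.
Op 3: insert b.com -> 10.0.0.2 (expiry=1+1=2). clock=1
Op 4: insert f.com -> 10.0.0.2 (expiry=1+1=2). clock=1
Op 5: tick 6 -> clock=7. purged={b.com,e.com,f.com}
Op 6: tick 5 -> clock=12.
Op 7: insert b.com -> 10.0.0.2 (expiry=12+5=17). clock=12
Op 8: tick 6 -> clock=18. purged={b.com}
Op 9: tick 5 -> clock=23.
Op 10: insert b.com -> 10.0.0.1 (expiry=23+3=26). clock=23
Op 11: insert c.com -> 10.0.0.2 (expiry=23+5=28). clock=23
Op 12: insert b.com -> 10.0.0.2 (expiry=23+2=25). clock=23
Op 13: tick 5 -> clock=28. purged={b.com,c.com}
Op 14: tick 6 -> clock=34.
Op 15: tick 1 -> clock=35.
Op 16: tick 5 -> clock=40.
Op 17: insert d.com -> 10.0.0.1 (expiry=40+4=44). clock=40
Op 18: insert d.com -> 10.0.0.2 (expiry=40+4=44). clock=40
Final clock = 40
Final cache (unexpired): {d.com} -> size=1

Answer: clock=40 cache_size=1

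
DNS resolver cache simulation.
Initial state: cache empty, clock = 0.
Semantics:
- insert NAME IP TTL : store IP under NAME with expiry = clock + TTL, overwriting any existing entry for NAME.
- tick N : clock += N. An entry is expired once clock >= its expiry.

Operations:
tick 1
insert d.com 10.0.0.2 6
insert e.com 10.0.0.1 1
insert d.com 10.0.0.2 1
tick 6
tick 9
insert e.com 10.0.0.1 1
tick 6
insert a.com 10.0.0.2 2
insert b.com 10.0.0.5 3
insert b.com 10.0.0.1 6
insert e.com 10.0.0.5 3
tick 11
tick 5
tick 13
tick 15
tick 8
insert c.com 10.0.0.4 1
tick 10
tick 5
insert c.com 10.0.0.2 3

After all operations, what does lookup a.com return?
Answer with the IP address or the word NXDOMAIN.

Op 1: tick 1 -> clock=1.
Op 2: insert d.com -> 10.0.0.2 (expiry=1+6=7). clock=1
Op 3: insert e.com -> 10.0.0.1 (expiry=1+1=2). clock=1
Op 4: insert d.com -> 10.0.0.2 (expiry=1+1=2). clock=1
Op 5: tick 6 -> clock=7. purged={d.com,e.com}
Op 6: tick 9 -> clock=16.
Op 7: insert e.com -> 10.0.0.1 (expiry=16+1=17). clock=16
Op 8: tick 6 -> clock=22. purged={e.com}
Op 9: insert a.com -> 10.0.0.2 (expiry=22+2=24). clock=22
Op 10: insert b.com -> 10.0.0.5 (expiry=22+3=25). clock=22
Op 11: insert b.com -> 10.0.0.1 (expiry=22+6=28). clock=22
Op 12: insert e.com -> 10.0.0.5 (expiry=22+3=25). clock=22
Op 13: tick 11 -> clock=33. purged={a.com,b.com,e.com}
Op 14: tick 5 -> clock=38.
Op 15: tick 13 -> clock=51.
Op 16: tick 15 -> clock=66.
Op 17: tick 8 -> clock=74.
Op 18: insert c.com -> 10.0.0.4 (expiry=74+1=75). clock=74
Op 19: tick 10 -> clock=84. purged={c.com}
Op 20: tick 5 -> clock=89.
Op 21: insert c.com -> 10.0.0.2 (expiry=89+3=92). clock=89
lookup a.com: not in cache (expired or never inserted)

Answer: NXDOMAIN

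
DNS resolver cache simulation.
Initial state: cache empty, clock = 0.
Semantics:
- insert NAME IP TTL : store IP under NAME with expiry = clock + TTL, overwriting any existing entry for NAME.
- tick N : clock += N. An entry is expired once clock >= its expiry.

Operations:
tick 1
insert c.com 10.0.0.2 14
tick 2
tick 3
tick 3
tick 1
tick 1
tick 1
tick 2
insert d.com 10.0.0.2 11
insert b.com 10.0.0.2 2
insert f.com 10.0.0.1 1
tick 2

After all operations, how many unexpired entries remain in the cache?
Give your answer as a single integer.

Op 1: tick 1 -> clock=1.
Op 2: insert c.com -> 10.0.0.2 (expiry=1+14=15). clock=1
Op 3: tick 2 -> clock=3.
Op 4: tick 3 -> clock=6.
Op 5: tick 3 -> clock=9.
Op 6: tick 1 -> clock=10.
Op 7: tick 1 -> clock=11.
Op 8: tick 1 -> clock=12.
Op 9: tick 2 -> clock=14.
Op 10: insert d.com -> 10.0.0.2 (expiry=14+11=25). clock=14
Op 11: insert b.com -> 10.0.0.2 (expiry=14+2=16). clock=14
Op 12: insert f.com -> 10.0.0.1 (expiry=14+1=15). clock=14
Op 13: tick 2 -> clock=16. purged={b.com,c.com,f.com}
Final cache (unexpired): {d.com} -> size=1

Answer: 1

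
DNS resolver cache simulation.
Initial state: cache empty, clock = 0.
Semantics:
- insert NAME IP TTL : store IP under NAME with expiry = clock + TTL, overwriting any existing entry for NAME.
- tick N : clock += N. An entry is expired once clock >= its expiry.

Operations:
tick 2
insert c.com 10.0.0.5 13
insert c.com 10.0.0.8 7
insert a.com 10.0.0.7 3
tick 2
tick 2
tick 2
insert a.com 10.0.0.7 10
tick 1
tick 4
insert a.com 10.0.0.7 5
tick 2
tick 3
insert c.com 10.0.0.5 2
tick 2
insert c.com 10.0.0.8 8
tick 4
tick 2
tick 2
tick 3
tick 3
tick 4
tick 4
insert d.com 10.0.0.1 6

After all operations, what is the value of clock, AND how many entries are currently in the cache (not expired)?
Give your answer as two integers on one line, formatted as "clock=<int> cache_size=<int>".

Answer: clock=42 cache_size=1

Derivation:
Op 1: tick 2 -> clock=2.
Op 2: insert c.com -> 10.0.0.5 (expiry=2+13=15). clock=2
Op 3: insert c.com -> 10.0.0.8 (expiry=2+7=9). clock=2
Op 4: insert a.com -> 10.0.0.7 (expiry=2+3=5). clock=2
Op 5: tick 2 -> clock=4.
Op 6: tick 2 -> clock=6. purged={a.com}
Op 7: tick 2 -> clock=8.
Op 8: insert a.com -> 10.0.0.7 (expiry=8+10=18). clock=8
Op 9: tick 1 -> clock=9. purged={c.com}
Op 10: tick 4 -> clock=13.
Op 11: insert a.com -> 10.0.0.7 (expiry=13+5=18). clock=13
Op 12: tick 2 -> clock=15.
Op 13: tick 3 -> clock=18. purged={a.com}
Op 14: insert c.com -> 10.0.0.5 (expiry=18+2=20). clock=18
Op 15: tick 2 -> clock=20. purged={c.com}
Op 16: insert c.com -> 10.0.0.8 (expiry=20+8=28). clock=20
Op 17: tick 4 -> clock=24.
Op 18: tick 2 -> clock=26.
Op 19: tick 2 -> clock=28. purged={c.com}
Op 20: tick 3 -> clock=31.
Op 21: tick 3 -> clock=34.
Op 22: tick 4 -> clock=38.
Op 23: tick 4 -> clock=42.
Op 24: insert d.com -> 10.0.0.1 (expiry=42+6=48). clock=42
Final clock = 42
Final cache (unexpired): {d.com} -> size=1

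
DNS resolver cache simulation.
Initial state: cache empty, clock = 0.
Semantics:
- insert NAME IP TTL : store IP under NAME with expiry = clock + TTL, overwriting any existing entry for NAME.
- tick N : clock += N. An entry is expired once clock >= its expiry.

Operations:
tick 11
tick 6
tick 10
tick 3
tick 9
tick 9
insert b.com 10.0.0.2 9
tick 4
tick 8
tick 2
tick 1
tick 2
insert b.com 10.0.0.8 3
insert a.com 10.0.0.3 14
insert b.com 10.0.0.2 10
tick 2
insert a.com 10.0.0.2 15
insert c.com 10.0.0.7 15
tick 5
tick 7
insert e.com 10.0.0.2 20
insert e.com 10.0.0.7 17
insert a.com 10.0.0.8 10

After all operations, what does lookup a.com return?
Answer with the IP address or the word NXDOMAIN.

Op 1: tick 11 -> clock=11.
Op 2: tick 6 -> clock=17.
Op 3: tick 10 -> clock=27.
Op 4: tick 3 -> clock=30.
Op 5: tick 9 -> clock=39.
Op 6: tick 9 -> clock=48.
Op 7: insert b.com -> 10.0.0.2 (expiry=48+9=57). clock=48
Op 8: tick 4 -> clock=52.
Op 9: tick 8 -> clock=60. purged={b.com}
Op 10: tick 2 -> clock=62.
Op 11: tick 1 -> clock=63.
Op 12: tick 2 -> clock=65.
Op 13: insert b.com -> 10.0.0.8 (expiry=65+3=68). clock=65
Op 14: insert a.com -> 10.0.0.3 (expiry=65+14=79). clock=65
Op 15: insert b.com -> 10.0.0.2 (expiry=65+10=75). clock=65
Op 16: tick 2 -> clock=67.
Op 17: insert a.com -> 10.0.0.2 (expiry=67+15=82). clock=67
Op 18: insert c.com -> 10.0.0.7 (expiry=67+15=82). clock=67
Op 19: tick 5 -> clock=72.
Op 20: tick 7 -> clock=79. purged={b.com}
Op 21: insert e.com -> 10.0.0.2 (expiry=79+20=99). clock=79
Op 22: insert e.com -> 10.0.0.7 (expiry=79+17=96). clock=79
Op 23: insert a.com -> 10.0.0.8 (expiry=79+10=89). clock=79
lookup a.com: present, ip=10.0.0.8 expiry=89 > clock=79

Answer: 10.0.0.8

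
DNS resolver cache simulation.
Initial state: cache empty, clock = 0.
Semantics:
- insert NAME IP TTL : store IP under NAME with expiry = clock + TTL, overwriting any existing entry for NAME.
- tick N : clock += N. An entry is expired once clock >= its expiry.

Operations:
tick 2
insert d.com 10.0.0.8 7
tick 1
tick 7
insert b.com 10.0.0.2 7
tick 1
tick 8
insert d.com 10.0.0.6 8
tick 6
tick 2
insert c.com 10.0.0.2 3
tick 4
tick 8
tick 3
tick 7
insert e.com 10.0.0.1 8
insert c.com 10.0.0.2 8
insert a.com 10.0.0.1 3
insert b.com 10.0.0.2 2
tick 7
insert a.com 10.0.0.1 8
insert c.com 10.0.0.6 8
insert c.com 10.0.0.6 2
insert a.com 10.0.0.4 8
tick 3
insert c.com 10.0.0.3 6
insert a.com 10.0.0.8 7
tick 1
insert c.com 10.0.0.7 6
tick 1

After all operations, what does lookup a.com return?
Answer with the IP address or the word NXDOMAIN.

Answer: 10.0.0.8

Derivation:
Op 1: tick 2 -> clock=2.
Op 2: insert d.com -> 10.0.0.8 (expiry=2+7=9). clock=2
Op 3: tick 1 -> clock=3.
Op 4: tick 7 -> clock=10. purged={d.com}
Op 5: insert b.com -> 10.0.0.2 (expiry=10+7=17). clock=10
Op 6: tick 1 -> clock=11.
Op 7: tick 8 -> clock=19. purged={b.com}
Op 8: insert d.com -> 10.0.0.6 (expiry=19+8=27). clock=19
Op 9: tick 6 -> clock=25.
Op 10: tick 2 -> clock=27. purged={d.com}
Op 11: insert c.com -> 10.0.0.2 (expiry=27+3=30). clock=27
Op 12: tick 4 -> clock=31. purged={c.com}
Op 13: tick 8 -> clock=39.
Op 14: tick 3 -> clock=42.
Op 15: tick 7 -> clock=49.
Op 16: insert e.com -> 10.0.0.1 (expiry=49+8=57). clock=49
Op 17: insert c.com -> 10.0.0.2 (expiry=49+8=57). clock=49
Op 18: insert a.com -> 10.0.0.1 (expiry=49+3=52). clock=49
Op 19: insert b.com -> 10.0.0.2 (expiry=49+2=51). clock=49
Op 20: tick 7 -> clock=56. purged={a.com,b.com}
Op 21: insert a.com -> 10.0.0.1 (expiry=56+8=64). clock=56
Op 22: insert c.com -> 10.0.0.6 (expiry=56+8=64). clock=56
Op 23: insert c.com -> 10.0.0.6 (expiry=56+2=58). clock=56
Op 24: insert a.com -> 10.0.0.4 (expiry=56+8=64). clock=56
Op 25: tick 3 -> clock=59. purged={c.com,e.com}
Op 26: insert c.com -> 10.0.0.3 (expiry=59+6=65). clock=59
Op 27: insert a.com -> 10.0.0.8 (expiry=59+7=66). clock=59
Op 28: tick 1 -> clock=60.
Op 29: insert c.com -> 10.0.0.7 (expiry=60+6=66). clock=60
Op 30: tick 1 -> clock=61.
lookup a.com: present, ip=10.0.0.8 expiry=66 > clock=61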